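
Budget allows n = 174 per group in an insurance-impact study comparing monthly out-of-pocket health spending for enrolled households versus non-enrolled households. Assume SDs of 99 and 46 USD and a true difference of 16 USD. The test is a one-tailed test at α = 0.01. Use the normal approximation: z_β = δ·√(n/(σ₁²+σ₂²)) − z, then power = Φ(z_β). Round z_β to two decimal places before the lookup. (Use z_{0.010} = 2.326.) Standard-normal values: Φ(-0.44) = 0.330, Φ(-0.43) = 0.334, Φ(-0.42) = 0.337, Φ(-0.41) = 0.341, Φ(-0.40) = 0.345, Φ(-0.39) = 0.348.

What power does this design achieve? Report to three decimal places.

Power ≈ 0.348

z_β = δ·√(n/(σ₁²+σ₂²)) − z_α
    = 16 · √(174/11917) − 2.326
    = 16 · 0.12083 − 2.326
    = 1.9334 − 2.326 = -0.3926 → -0.39
Power = Φ(-0.39) = 0.348.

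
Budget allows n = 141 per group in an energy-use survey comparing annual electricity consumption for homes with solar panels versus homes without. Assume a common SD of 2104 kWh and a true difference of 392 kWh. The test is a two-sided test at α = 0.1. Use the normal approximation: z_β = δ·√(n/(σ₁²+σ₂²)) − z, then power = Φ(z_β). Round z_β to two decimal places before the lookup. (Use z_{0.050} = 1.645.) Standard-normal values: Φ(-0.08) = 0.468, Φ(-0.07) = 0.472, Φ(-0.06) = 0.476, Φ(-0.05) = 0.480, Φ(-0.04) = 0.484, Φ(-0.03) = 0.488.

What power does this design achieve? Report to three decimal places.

z_β = δ·√(n/(σ₁²+σ₂²)) − z_{α/2}
    = 392 · √(141/8853632) − 1.645
    = 392 · 0.00399 − 1.645
    = 1.5644 − 1.645 = -0.0806 → -0.08
Power = Φ(-0.08) = 0.468.

Power ≈ 0.468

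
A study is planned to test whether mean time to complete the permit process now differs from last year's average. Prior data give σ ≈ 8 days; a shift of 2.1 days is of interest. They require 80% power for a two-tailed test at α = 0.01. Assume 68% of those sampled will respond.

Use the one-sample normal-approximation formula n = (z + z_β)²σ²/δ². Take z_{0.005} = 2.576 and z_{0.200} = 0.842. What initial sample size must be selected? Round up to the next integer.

n = 250

n = (z_{α/2} + z_β)² · σ² / δ²
  = (2.576 + 0.842)² · 8² / 2.1²
  = 11.6827 · 64 / 4.41
  = 169.55
Adjust for 68% response: 169.55 / 0.68 = 249.33.
Round up → n = 250.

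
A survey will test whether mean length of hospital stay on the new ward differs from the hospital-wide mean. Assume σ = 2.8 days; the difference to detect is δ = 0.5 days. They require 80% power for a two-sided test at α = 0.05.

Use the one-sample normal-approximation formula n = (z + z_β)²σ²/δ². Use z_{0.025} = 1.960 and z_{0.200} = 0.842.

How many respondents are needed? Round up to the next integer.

n = 247

n = (z_{α/2} + z_β)² · σ² / δ²
  = (1.960 + 0.842)² · 2.8² / 0.5²
  = 7.8512 · 7.84 / 0.25
  = 246.21
Round up → n = 247.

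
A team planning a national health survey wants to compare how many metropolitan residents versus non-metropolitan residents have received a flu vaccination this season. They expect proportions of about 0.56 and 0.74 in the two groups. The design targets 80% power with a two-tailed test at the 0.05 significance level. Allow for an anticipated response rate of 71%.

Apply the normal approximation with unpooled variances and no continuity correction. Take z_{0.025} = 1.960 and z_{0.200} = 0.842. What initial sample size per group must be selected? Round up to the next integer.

n = (z_{α/2} + z_β)² · [p₁(1−p₁) + p₂(1−p₂)] / (p₁ − p₂)²
  = (1.960 + 0.842)² · (0.56·0.44 + 0.74·0.26) / (-0.18)²
  = (2.802)² · (0.2464 + 0.1924) / 0.0324
  = 7.8512 · 0.4388 / 0.0324
  = 106.33
Adjust for 71% response: 106.33 / 0.71 = 149.76.
Round up → n = 150 per group.

n = 150 per group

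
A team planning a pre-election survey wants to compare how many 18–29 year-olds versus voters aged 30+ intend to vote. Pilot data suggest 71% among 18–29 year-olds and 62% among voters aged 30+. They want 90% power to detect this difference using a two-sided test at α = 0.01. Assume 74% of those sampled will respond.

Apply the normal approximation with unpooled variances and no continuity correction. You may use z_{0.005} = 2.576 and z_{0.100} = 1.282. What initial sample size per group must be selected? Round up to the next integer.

n = (z_{α/2} + z_β)² · [p₁(1−p₁) + p₂(1−p₂)] / (p₁ − p₂)²
  = (2.576 + 1.282)² · (0.71·0.29 + 0.62·0.38) / (0.09)²
  = (3.858)² · (0.2059 + 0.2356) / 0.0081
  = 14.8842 · 0.4415 / 0.0081
  = 811.28
Adjust for 74% response: 811.28 / 0.74 = 1096.32.
Round up → n = 1097 per group.

n = 1097 per group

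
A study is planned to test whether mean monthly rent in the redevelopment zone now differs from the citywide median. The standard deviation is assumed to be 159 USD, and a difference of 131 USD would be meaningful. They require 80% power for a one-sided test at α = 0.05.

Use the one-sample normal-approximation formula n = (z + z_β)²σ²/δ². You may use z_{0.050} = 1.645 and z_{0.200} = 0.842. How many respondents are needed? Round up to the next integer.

n = 10

n = (z_α + z_β)² · σ² / δ²
  = (1.645 + 0.842)² · 159² / 131²
  = 6.1852 · 25281 / 17161
  = 9.11
Round up → n = 10.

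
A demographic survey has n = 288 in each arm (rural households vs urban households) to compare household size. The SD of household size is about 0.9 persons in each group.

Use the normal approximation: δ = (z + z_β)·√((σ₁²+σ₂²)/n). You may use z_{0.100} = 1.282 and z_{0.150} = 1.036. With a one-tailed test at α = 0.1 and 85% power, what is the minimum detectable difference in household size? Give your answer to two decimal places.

δ = (z_α + z_β) · √((σ₁²+σ₂²)/n)
  = (1.282 + 1.036) · √(1.62/288)
  = 2.318 · √0.00563
  = 2.318 · 0.0750
  = 0.1739

Minimum detectable difference ≈ 0.17 persons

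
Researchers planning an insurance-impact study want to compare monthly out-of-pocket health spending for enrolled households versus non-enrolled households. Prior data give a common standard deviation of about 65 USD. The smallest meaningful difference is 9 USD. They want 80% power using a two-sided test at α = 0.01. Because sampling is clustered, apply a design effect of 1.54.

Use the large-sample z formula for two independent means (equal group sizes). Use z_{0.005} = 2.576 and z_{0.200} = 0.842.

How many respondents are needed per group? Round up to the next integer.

n = 1877 per group

n = (z_{α/2} + z_β)² · (σ₁² + σ₂²) / δ²
  = (2.576 + 0.842)² · (2·65² = 8450) / 9²
  = 11.6827 · 8450 / 81
  = 1218.75
Design effect: 1.54 × 1218.75 = 1876.88.
Round up → n = 1877 per group.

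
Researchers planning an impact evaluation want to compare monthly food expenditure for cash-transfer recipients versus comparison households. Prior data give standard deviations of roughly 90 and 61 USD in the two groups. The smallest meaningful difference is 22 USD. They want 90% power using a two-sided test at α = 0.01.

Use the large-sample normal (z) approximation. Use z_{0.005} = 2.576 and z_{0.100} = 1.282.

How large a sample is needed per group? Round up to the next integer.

n = (z_{α/2} + z_β)² · (σ₁² + σ₂²) / δ²
  = (2.576 + 1.282)² · (90² + 61² = 11821) / 22²
  = 14.8842 · 11821 / 484
  = 363.52
Round up → n = 364 per group.

n = 364 per group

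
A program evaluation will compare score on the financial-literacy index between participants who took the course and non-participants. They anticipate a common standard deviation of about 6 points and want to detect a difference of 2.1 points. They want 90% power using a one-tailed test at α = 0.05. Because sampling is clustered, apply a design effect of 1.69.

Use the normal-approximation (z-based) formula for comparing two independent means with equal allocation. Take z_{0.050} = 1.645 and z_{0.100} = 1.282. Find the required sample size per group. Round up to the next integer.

n = (z_α + z_β)² · (σ₁² + σ₂²) / δ²
  = (1.645 + 1.282)² · (2·6² = 72) / 2.1²
  = 8.5673 · 72 / 4.41
  = 139.87
Design effect: 1.69 × 139.87 = 236.39.
Round up → n = 237 per group.

n = 237 per group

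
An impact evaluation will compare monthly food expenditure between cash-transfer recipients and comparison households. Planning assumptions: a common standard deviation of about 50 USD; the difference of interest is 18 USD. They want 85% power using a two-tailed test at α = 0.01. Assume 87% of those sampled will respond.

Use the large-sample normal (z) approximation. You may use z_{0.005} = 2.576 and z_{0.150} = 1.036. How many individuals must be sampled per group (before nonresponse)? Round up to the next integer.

n = 232 per group

n = (z_{α/2} + z_β)² · (σ₁² + σ₂²) / δ²
  = (2.576 + 1.036)² · (2·50² = 5000) / 18²
  = 13.0465 · 5000 / 324
  = 201.34
Adjust for 87% response: 201.34 / 0.87 = 231.42.
Round up → n = 232 per group.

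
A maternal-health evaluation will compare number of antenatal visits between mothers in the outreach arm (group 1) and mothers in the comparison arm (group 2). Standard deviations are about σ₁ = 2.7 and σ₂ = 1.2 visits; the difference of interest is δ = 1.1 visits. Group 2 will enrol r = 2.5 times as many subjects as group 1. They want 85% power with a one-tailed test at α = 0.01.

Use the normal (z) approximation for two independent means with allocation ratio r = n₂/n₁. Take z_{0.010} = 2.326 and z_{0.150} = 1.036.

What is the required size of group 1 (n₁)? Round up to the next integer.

n₁ = 74

n₁ = (z_α + z_β)² · (σ₁² + σ₂²/r) / δ²
   = (2.326 + 1.036)² · (2.7² + 1.2²/2.5) / 1.1²
   = 11.3030 · (7.29 + 0.576) / 1.21
   = 11.3030 · 7.866 / 1.21
   = 73.48
Round up → n₁ = 74; n₂ = r·n₁ = 2.5 × 74 = 185.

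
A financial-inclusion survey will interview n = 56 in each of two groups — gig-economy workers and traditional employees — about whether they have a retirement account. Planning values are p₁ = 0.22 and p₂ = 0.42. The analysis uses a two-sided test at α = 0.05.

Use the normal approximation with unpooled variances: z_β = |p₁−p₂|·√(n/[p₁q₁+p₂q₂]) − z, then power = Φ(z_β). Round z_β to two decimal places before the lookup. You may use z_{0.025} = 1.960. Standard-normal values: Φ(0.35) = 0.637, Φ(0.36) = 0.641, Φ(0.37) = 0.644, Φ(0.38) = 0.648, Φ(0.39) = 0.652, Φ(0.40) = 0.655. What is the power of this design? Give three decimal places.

Power ≈ 0.641

z_β = |p₁−p₂|·√(n/[p₁q₁+p₂q₂]) − z_{α/2}
    = 0.20 · √(56/0.4152) − 1.960
    = 0.20 · 11.6136 − 1.960
    = 2.3227 − 1.960 = 0.3627 → 0.36
Power = Φ(0.36) = 0.641.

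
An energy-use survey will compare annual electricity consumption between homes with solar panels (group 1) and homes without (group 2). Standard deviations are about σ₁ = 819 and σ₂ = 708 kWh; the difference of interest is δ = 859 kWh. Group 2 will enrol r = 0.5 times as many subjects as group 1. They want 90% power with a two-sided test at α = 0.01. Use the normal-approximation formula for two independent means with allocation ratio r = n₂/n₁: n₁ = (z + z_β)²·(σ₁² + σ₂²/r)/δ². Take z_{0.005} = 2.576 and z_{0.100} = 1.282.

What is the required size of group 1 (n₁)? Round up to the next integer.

n₁ = (z_{α/2} + z_β)² · (σ₁² + σ₂²/r) / δ²
   = (2.576 + 1.282)² · (819² + 708²/0.5) / 859²
   = 14.8842 · (670761 + 1002528) / 737881
   = 14.8842 · 1673289 / 737881
   = 33.75
Round up → n₁ = 34; n₂ = r·n₁ = 0.5 × 34 = 17.

n₁ = 34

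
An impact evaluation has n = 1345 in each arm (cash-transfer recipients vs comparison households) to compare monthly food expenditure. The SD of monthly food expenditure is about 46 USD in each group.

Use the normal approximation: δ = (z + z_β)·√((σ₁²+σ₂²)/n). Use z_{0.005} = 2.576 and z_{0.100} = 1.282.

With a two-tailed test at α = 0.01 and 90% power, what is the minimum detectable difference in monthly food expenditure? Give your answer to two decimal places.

δ = (z_{α/2} + z_β) · √((σ₁²+σ₂²)/n)
  = (2.576 + 1.282) · √(4232/1345)
  = 3.858 · √3.1465
  = 3.858 · 1.7738
  = 6.8434

Minimum detectable difference ≈ 6.84 USD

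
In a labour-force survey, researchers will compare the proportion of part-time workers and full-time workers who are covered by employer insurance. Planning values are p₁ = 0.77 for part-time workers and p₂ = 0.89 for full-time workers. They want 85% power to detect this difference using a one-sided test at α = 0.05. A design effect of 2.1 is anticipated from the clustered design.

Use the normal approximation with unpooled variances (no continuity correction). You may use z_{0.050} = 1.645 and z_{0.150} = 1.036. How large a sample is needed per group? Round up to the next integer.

n = (z_α + z_β)² · [p₁(1−p₁) + p₂(1−p₂)] / (p₁ − p₂)²
  = (1.645 + 1.036)² · (0.77·0.23 + 0.89·0.11) / (-0.12)²
  = (2.681)² · (0.1771 + 0.0979) / 0.0144
  = 7.1878 · 0.2750 / 0.0144
  = 137.27
Design effect: 2.1 × 137.27 = 288.26.
Round up → n = 289 per group.

n = 289 per group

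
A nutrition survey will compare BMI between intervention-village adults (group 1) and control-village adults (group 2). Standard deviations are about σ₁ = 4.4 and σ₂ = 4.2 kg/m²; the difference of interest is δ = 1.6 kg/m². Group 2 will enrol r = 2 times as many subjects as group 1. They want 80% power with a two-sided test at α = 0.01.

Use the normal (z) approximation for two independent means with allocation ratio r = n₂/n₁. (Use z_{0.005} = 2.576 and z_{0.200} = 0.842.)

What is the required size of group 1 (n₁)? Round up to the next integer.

n₁ = 129

n₁ = (z_{α/2} + z_β)² · (σ₁² + σ₂²/r) / δ²
   = (2.576 + 0.842)² · (4.4² + 4.2²/2) / 1.6²
   = 11.6827 · (19.36 + 8.82) / 2.56
   = 11.6827 · 28.18 / 2.56
   = 128.60
Round up → n₁ = 129; n₂ = r·n₁ = 2 × 129 = 258.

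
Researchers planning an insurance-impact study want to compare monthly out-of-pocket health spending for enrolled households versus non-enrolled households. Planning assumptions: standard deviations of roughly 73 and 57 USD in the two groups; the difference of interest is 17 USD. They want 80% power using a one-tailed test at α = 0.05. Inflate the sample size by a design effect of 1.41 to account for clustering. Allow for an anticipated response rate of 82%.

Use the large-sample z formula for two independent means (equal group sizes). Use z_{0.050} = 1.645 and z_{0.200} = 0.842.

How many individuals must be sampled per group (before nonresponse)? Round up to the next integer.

n = 316 per group

n = (z_α + z_β)² · (σ₁² + σ₂²) / δ²
  = (1.645 + 0.842)² · (73² + 57² = 8578) / 17²
  = 6.1852 · 8578 / 289
  = 183.59
Design effect: 1.41 × 183.59 = 258.86.
Adjust for 82% response: 258.86 / 0.82 = 315.68.
Round up → n = 316 per group.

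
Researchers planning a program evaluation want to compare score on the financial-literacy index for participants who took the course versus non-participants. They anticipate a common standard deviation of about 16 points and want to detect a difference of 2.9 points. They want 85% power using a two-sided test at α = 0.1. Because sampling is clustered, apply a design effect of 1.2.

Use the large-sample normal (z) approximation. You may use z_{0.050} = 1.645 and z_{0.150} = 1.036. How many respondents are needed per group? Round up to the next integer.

n = 526 per group

n = (z_{α/2} + z_β)² · (σ₁² + σ₂²) / δ²
  = (1.645 + 1.036)² · (2·16² = 512) / 2.9²
  = 7.1878 · 512 / 8.41
  = 437.59
Design effect: 1.2 × 437.59 = 525.11.
Round up → n = 526 per group.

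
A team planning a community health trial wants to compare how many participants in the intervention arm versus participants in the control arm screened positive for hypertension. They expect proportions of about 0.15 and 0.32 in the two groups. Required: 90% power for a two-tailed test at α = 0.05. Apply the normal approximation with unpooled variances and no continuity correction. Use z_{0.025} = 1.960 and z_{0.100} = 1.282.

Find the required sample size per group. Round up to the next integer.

n = (z_{α/2} + z_β)² · [p₁(1−p₁) + p₂(1−p₂)] / (p₁ − p₂)²
  = (1.960 + 1.282)² · (0.15·0.85 + 0.32·0.68) / (-0.17)²
  = (3.242)² · (0.1275 + 0.2176) / 0.0289
  = 10.5106 · 0.3451 / 0.0289
  = 125.51
Round up → n = 126 per group.

n = 126 per group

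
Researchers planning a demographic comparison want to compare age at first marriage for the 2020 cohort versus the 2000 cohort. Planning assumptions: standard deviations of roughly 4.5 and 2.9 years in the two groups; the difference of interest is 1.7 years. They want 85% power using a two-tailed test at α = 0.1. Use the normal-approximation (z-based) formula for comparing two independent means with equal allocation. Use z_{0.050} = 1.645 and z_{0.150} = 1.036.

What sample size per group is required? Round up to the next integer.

n = (z_{α/2} + z_β)² · (σ₁² + σ₂²) / δ²
  = (1.645 + 1.036)² · (4.5² + 2.9² = 28.66) / 1.7²
  = 7.1878 · 28.66 / 2.89
  = 71.28
Round up → n = 72 per group.

n = 72 per group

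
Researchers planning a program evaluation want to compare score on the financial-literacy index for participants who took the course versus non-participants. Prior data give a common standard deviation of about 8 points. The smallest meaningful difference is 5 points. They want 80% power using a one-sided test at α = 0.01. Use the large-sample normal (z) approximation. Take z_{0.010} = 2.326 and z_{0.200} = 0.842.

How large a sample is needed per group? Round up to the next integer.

n = (z_α + z_β)² · (σ₁² + σ₂²) / δ²
  = (2.326 + 0.842)² · (2·8² = 128) / 5²
  = 10.0362 · 128 / 25
  = 51.39
Round up → n = 52 per group.

n = 52 per group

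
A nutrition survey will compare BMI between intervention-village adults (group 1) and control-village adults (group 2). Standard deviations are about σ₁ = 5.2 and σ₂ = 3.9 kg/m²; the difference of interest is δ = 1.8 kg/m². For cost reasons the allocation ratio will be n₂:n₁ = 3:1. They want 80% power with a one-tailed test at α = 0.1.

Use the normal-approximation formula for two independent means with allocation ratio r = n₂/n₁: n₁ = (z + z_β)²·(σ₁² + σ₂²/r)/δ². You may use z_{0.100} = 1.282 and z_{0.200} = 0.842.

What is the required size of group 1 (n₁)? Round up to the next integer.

n₁ = 45

n₁ = (z_α + z_β)² · (σ₁² + σ₂²/r) / δ²
   = (1.282 + 0.842)² · (5.2² + 3.9²/3) / 1.8²
   = 4.5114 · (27.04 + 5.07) / 3.24
   = 4.5114 · 32.11 / 3.24
   = 44.71
Round up → n₁ = 45; n₂ = r·n₁ = 3 × 45 = 135.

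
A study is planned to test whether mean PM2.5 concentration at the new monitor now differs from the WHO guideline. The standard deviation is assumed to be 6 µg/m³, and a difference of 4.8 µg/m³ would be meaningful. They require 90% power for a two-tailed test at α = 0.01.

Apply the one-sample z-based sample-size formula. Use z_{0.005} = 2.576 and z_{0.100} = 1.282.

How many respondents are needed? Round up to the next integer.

n = 24

n = (z_{α/2} + z_β)² · σ² / δ²
  = (2.576 + 1.282)² · 6² / 4.8²
  = 14.8842 · 36 / 23.04
  = 23.26
Round up → n = 24.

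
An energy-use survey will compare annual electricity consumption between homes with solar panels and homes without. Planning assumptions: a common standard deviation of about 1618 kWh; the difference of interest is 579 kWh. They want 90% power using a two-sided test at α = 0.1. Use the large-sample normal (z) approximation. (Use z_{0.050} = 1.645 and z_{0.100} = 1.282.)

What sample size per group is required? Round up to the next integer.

n = 134 per group

n = (z_{α/2} + z_β)² · (σ₁² + σ₂²) / δ²
  = (1.645 + 1.282)² · (2·1618² = 5235848) / 579²
  = 8.5673 · 5235848 / 335241
  = 133.81
Round up → n = 134 per group.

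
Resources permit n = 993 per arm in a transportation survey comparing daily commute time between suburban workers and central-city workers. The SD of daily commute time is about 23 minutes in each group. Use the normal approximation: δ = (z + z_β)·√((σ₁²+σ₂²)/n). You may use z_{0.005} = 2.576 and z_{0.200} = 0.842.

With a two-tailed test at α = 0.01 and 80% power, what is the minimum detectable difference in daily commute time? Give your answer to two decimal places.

Minimum detectable difference ≈ 3.53 minutes

δ = (z_{α/2} + z_β) · √((σ₁²+σ₂²)/n)
  = (2.576 + 0.842) · √(1058/993)
  = 3.418 · √1.0655
  = 3.418 · 1.0322
  = 3.5281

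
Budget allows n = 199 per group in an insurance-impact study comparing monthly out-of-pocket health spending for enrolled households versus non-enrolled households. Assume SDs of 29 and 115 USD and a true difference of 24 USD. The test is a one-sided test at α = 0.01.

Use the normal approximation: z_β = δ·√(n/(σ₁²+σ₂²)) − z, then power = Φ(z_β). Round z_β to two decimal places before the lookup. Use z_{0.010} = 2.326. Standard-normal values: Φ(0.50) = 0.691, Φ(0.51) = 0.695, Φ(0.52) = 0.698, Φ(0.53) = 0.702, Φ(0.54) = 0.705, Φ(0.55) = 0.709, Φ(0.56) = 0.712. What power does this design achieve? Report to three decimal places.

z_β = δ·√(n/(σ₁²+σ₂²)) − z_α
    = 24 · √(199/14066) − 2.326
    = 24 · 0.11894 − 2.326
    = 2.8546 − 2.326 = 0.5286 → 0.53
Power = Φ(0.53) = 0.702.

Power ≈ 0.702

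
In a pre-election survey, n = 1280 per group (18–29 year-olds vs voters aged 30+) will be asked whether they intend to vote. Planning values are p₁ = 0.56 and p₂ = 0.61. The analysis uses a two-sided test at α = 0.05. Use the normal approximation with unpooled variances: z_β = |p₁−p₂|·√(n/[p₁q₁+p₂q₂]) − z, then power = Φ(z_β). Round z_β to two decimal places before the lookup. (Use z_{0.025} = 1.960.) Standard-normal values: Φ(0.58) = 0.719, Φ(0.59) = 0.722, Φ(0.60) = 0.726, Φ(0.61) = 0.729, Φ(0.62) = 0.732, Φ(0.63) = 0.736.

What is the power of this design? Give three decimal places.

z_β = |p₁−p₂|·√(n/[p₁q₁+p₂q₂]) − z_{α/2}
    = 0.05 · √(1280/0.4843) − 1.960
    = 0.05 · 51.4100 − 1.960
    = 2.5705 − 1.960 = 0.6105 → 0.61
Power = Φ(0.61) = 0.729.

Power ≈ 0.729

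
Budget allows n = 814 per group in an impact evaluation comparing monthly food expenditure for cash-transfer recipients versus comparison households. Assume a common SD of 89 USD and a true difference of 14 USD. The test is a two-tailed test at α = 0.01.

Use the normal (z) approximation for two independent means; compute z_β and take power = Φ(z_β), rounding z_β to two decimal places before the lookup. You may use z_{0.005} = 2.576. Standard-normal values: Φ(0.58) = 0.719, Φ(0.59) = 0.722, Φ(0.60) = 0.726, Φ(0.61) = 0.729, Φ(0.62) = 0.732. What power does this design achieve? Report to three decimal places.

z_β = δ·√(n/(σ₁²+σ₂²)) − z_{α/2}
    = 14 · √(814/15842) − 2.576
    = 14 · 0.22668 − 2.576
    = 3.1735 − 2.576 = 0.5975 → 0.60
Power = Φ(0.60) = 0.726.

Power ≈ 0.726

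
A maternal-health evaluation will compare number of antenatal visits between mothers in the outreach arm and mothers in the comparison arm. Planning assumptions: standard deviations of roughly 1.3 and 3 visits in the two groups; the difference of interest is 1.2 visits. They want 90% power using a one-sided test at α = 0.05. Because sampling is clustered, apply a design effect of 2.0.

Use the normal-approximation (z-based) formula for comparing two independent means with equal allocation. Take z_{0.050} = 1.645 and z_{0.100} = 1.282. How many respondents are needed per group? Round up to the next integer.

n = 128 per group

n = (z_α + z_β)² · (σ₁² + σ₂²) / δ²
  = (1.645 + 1.282)² · (1.3² + 3² = 10.69) / 1.2²
  = 8.5673 · 10.69 / 1.44
  = 63.60
Design effect: 2.0 × 63.60 = 127.20.
Round up → n = 128 per group.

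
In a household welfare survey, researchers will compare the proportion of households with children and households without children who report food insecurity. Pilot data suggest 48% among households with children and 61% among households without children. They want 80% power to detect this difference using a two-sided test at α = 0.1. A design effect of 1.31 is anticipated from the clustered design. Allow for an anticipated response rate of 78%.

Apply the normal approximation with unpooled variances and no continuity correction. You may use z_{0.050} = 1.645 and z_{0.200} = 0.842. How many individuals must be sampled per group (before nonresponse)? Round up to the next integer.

n = 300 per group

n = (z_{α/2} + z_β)² · [p₁(1−p₁) + p₂(1−p₂)] / (p₁ − p₂)²
  = (1.645 + 0.842)² · (0.48·0.52 + 0.61·0.39) / (-0.13)²
  = (2.487)² · (0.2496 + 0.2379) / 0.0169
  = 6.1852 · 0.4875 / 0.0169
  = 178.42
Design effect: 1.31 × 178.42 = 233.73.
Adjust for 78% response: 233.73 / 0.78 = 299.65.
Round up → n = 300 per group.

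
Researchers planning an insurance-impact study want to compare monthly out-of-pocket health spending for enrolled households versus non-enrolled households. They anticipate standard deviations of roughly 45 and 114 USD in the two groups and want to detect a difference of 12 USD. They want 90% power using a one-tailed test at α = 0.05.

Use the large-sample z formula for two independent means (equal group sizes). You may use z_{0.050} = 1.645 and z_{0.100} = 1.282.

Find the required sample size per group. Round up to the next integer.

n = 894 per group

n = (z_α + z_β)² · (σ₁² + σ₂²) / δ²
  = (1.645 + 1.282)² · (45² + 114² = 15021) / 12²
  = 8.5673 · 15021 / 144
  = 893.68
Round up → n = 894 per group.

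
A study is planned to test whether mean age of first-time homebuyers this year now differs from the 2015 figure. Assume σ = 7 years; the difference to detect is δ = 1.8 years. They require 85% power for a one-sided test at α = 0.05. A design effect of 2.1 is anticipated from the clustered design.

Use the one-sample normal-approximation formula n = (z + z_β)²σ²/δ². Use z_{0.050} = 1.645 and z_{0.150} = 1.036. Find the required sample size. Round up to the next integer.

n = (z_α + z_β)² · σ² / δ²
  = (1.645 + 1.036)² · 7² / 1.8²
  = 7.1878 · 49 / 3.24
  = 108.70
Design effect: 2.1 × 108.70 = 228.28.
Round up → n = 229.

n = 229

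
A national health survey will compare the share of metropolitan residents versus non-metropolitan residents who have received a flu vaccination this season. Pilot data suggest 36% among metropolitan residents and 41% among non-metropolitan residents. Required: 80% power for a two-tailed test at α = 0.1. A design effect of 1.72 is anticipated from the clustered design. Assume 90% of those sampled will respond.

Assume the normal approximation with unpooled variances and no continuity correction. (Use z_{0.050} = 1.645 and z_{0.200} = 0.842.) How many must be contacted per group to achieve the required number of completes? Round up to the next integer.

n = (z_{α/2} + z_β)² · [p₁(1−p₁) + p₂(1−p₂)] / (p₁ − p₂)²
  = (1.645 + 0.842)² · (0.36·0.64 + 0.41·0.59) / (-0.05)²
  = (2.487)² · (0.2304 + 0.2419) / 0.0025
  = 6.1852 · 0.4723 / 0.0025
  = 1168.50
Design effect: 1.72 × 1168.50 = 2009.82.
Adjust for 90% response: 2009.82 / 0.90 = 2233.14.
Round up → n = 2234 per group.

n = 2234 per group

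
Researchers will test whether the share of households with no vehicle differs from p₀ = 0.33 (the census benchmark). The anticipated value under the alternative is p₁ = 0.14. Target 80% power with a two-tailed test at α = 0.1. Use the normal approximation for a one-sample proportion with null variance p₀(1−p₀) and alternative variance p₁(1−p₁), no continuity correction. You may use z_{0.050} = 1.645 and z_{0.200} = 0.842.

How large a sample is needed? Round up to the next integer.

n = 32

n = [z_{α/2}·√(p₀q₀) + z_β·√(p₁q₁)]² / (p₁ − p₀)²
  = [1.645·√(0.33·0.67) + 0.842·√(0.14·0.86)]² / (-0.19)²
  = [1.645·0.4702 + 0.842·0.3470]² / 0.0361
  = [1.0657]² / 0.0361
  = 31.46
Round up → n = 32.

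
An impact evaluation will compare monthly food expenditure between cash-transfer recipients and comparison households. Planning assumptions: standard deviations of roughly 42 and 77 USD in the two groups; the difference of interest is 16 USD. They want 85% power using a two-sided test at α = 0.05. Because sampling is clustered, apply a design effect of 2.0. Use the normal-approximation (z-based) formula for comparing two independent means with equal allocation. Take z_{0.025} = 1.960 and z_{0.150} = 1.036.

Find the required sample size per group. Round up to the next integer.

n = (z_{α/2} + z_β)² · (σ₁² + σ₂²) / δ²
  = (1.960 + 1.036)² · (42² + 77² = 7693) / 16²
  = 8.9760 · 7693 / 256
  = 269.74
Design effect: 2.0 × 269.74 = 539.47.
Round up → n = 540 per group.

n = 540 per group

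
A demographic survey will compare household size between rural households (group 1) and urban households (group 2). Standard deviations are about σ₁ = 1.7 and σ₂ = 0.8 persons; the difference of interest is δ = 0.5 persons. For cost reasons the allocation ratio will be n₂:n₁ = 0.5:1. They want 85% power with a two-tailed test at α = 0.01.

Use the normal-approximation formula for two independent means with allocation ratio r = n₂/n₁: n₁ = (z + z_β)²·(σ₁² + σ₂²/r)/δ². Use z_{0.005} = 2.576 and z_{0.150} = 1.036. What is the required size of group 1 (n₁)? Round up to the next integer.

n₁ = 218

n₁ = (z_{α/2} + z_β)² · (σ₁² + σ₂²/r) / δ²
   = (2.576 + 1.036)² · (1.7² + 0.8²/0.5) / 0.5²
   = 13.0465 · (2.89 + 1.28) / 0.25
   = 13.0465 · 4.17 / 0.25
   = 217.62
Round up → n₁ = 218; n₂ = r·n₁ = 0.5 × 218 = 109.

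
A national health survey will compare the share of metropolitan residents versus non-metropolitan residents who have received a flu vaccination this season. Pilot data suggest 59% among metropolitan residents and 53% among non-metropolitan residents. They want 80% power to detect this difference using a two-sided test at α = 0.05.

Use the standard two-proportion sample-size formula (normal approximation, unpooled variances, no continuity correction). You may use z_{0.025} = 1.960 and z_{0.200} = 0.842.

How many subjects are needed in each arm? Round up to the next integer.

n = (z_{α/2} + z_β)² · [p₁(1−p₁) + p₂(1−p₂)] / (p₁ − p₂)²
  = (1.960 + 0.842)² · (0.59·0.41 + 0.53·0.47) / (0.06)²
  = (2.802)² · (0.2419 + 0.2491) / 0.0036
  = 7.8512 · 0.4910 / 0.0036
  = 1070.82
Round up → n = 1071 per group.

n = 1071 per group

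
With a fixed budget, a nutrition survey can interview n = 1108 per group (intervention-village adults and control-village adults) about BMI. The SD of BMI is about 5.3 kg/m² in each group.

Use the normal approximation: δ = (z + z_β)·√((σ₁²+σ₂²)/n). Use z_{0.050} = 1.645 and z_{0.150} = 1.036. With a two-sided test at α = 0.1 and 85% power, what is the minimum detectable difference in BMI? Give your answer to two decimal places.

δ = (z_{α/2} + z_β) · √((σ₁²+σ₂²)/n)
  = (1.645 + 1.036) · √(56.18/1108)
  = 2.681 · √0.0507
  = 2.681 · 0.2252
  = 0.6037

Minimum detectable difference ≈ 0.60 kg/m²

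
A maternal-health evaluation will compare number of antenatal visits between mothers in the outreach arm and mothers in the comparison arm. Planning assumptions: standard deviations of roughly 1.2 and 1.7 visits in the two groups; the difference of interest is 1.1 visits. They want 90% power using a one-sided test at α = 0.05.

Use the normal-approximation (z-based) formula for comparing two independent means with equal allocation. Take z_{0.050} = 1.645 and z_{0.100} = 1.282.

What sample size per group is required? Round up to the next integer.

n = 31 per group

n = (z_α + z_β)² · (σ₁² + σ₂²) / δ²
  = (1.645 + 1.282)² · (1.2² + 1.7² = 4.33) / 1.1²
  = 8.5673 · 4.33 / 1.21
  = 30.66
Round up → n = 31 per group.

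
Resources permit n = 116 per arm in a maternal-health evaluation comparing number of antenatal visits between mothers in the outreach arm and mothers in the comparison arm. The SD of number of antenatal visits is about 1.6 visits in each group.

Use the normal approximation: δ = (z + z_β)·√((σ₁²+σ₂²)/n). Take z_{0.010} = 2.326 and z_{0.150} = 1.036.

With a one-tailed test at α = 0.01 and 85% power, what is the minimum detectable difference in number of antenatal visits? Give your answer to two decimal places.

δ = (z_α + z_β) · √((σ₁²+σ₂²)/n)
  = (2.326 + 1.036) · √(5.12/116)
  = 3.362 · √0.04414
  = 3.362 · 0.2101
  = 0.7063

Minimum detectable difference ≈ 0.71 visits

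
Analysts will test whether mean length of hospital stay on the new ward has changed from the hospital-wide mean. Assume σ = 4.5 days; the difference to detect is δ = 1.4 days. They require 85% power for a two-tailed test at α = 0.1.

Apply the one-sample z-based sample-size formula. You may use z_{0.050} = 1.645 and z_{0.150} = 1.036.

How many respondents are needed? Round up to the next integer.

n = 75

n = (z_{α/2} + z_β)² · σ² / δ²
  = (1.645 + 1.036)² · 4.5² / 1.4²
  = 7.1878 · 20.25 / 1.96
  = 74.26
Round up → n = 75.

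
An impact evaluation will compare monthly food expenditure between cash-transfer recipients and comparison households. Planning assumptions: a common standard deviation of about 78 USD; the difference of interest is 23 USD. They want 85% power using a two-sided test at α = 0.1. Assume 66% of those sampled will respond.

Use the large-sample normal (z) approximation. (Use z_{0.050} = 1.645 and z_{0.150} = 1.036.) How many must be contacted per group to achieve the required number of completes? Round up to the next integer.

n = (z_{α/2} + z_β)² · (σ₁² + σ₂²) / δ²
  = (1.645 + 1.036)² · (2·78² = 12168) / 23²
  = 7.1878 · 12168 / 529
  = 165.33
Adjust for 66% response: 165.33 / 0.66 = 250.50.
Round up → n = 251 per group.

n = 251 per group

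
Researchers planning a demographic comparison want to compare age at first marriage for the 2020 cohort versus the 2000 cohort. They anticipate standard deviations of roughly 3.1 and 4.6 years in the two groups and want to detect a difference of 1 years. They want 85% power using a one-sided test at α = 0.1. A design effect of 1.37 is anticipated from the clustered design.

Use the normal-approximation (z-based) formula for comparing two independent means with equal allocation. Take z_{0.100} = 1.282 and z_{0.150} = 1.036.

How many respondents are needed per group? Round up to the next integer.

n = (z_α + z_β)² · (σ₁² + σ₂²) / δ²
  = (1.282 + 1.036)² · (3.1² + 4.6² = 30.77) / 1²
  = 5.3731 · 30.77 / 1
  = 165.33
Design effect: 1.37 × 165.33 = 226.50.
Round up → n = 227 per group.

n = 227 per group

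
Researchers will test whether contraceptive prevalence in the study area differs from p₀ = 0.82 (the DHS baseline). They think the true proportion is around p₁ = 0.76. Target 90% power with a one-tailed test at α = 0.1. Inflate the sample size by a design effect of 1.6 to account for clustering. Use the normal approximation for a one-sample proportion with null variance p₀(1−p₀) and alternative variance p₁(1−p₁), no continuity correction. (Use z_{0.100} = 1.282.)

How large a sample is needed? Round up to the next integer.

n = [z_α·√(p₀q₀) + z_β·√(p₁q₁)]² / (p₁ − p₀)²
  = [1.282·√(0.82·0.18) + 1.282·√(0.76·0.24)]² / (-0.06)²
  = [1.282·0.3842 + 1.282·0.4271]² / 0.0036
  = [1.0400]² / 0.0036
  = 300.47
Design effect: 1.6 × 300.47 = 480.76.
Round up → n = 481.

n = 481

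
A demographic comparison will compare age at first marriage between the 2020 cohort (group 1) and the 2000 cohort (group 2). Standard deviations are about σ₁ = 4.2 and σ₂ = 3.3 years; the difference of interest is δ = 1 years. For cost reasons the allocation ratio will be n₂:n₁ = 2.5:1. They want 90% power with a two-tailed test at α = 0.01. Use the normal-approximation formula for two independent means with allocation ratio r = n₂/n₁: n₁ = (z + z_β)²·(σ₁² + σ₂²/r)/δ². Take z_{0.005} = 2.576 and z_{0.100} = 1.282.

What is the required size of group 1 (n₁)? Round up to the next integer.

n₁ = (z_{α/2} + z_β)² · (σ₁² + σ₂²/r) / δ²
   = (2.576 + 1.282)² · (4.2² + 3.3²/2.5) / 1²
   = 14.8842 · (17.64 + 4.356) / 1
   = 14.8842 · 21.996 / 1
   = 327.39
Round up → n₁ = 328; n₂ = r·n₁ = 2.5 × 328 = 820.

n₁ = 328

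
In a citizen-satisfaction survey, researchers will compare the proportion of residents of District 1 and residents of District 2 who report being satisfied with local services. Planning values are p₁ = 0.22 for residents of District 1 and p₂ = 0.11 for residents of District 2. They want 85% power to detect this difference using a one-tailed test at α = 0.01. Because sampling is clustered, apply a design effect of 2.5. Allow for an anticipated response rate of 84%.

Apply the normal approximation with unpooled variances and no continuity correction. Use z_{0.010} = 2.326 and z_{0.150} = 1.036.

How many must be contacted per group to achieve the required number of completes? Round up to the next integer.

n = (z_α + z_β)² · [p₁(1−p₁) + p₂(1−p₂)] / (p₁ − p₂)²
  = (2.326 + 1.036)² · (0.22·0.78 + 0.11·0.89) / (0.11)²
  = (3.362)² · (0.1716 + 0.0979) / 0.0121
  = 11.3030 · 0.2695 / 0.0121
  = 251.75
Design effect: 2.5 × 251.75 = 629.37.
Adjust for 84% response: 629.37 / 0.84 = 749.25.
Round up → n = 750 per group.

n = 750 per group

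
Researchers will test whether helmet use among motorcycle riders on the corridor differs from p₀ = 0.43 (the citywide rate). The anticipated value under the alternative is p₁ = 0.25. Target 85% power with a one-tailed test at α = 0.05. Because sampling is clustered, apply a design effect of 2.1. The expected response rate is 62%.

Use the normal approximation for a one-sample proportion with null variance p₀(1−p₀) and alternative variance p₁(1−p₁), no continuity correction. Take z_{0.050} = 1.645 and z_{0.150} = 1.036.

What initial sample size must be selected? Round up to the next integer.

n = [z_α·√(p₀q₀) + z_β·√(p₁q₁)]² / (p₁ − p₀)²
  = [1.645·√(0.43·0.57) + 1.036·√(0.25·0.75)]² / (-0.18)²
  = [1.645·0.4951 + 1.036·0.4330]² / 0.0324
  = [1.2630]² / 0.0324
  = 49.23
Design effect: 2.1 × 49.23 = 103.39.
Adjust for 62% response: 103.39 / 0.62 = 166.76.
Round up → n = 167.

n = 167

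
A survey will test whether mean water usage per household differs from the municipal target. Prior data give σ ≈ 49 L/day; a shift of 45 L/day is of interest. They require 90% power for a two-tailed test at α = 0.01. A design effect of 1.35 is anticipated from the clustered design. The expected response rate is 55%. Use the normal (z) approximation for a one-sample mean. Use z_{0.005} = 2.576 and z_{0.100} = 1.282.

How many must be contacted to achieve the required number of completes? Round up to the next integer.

n = 44

n = (z_{α/2} + z_β)² · σ² / δ²
  = (2.576 + 1.282)² · 49² / 45²
  = 14.8842 · 2401 / 2025
  = 17.65
Design effect: 1.35 × 17.65 = 23.82.
Adjust for 55% response: 23.82 / 0.55 = 43.32.
Round up → n = 44.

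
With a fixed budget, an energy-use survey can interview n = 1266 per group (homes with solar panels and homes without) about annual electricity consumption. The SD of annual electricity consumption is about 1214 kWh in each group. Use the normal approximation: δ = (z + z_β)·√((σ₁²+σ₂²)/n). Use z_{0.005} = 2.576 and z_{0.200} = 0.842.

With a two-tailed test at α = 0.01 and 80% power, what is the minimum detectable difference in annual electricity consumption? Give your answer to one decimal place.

Minimum detectable difference ≈ 164.9 kWh

δ = (z_{α/2} + z_β) · √((σ₁²+σ₂²)/n)
  = (2.576 + 0.842) · √(2947592/1266)
  = 3.418 · √2328.3
  = 3.418 · 48.2522
  = 164.9259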